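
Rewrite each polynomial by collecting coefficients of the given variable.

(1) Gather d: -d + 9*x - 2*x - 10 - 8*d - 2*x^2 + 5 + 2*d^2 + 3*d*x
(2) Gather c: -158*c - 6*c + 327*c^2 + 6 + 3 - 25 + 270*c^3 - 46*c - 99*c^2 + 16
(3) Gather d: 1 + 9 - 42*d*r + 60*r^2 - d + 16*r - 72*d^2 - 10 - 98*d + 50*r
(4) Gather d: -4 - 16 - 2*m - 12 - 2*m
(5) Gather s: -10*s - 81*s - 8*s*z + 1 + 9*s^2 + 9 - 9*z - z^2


(1) = 2*d^2 + d*(3*x - 9) - 2*x^2 + 7*x - 5
(2) = 270*c^3 + 228*c^2 - 210*c
(3) = -72*d^2 + d*(-42*r - 99) + 60*r^2 + 66*r
(4) = -4*m - 32
(5) = 9*s^2 + s*(-8*z - 91) - z^2 - 9*z + 10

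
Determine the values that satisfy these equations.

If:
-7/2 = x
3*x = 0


Then:
No Solution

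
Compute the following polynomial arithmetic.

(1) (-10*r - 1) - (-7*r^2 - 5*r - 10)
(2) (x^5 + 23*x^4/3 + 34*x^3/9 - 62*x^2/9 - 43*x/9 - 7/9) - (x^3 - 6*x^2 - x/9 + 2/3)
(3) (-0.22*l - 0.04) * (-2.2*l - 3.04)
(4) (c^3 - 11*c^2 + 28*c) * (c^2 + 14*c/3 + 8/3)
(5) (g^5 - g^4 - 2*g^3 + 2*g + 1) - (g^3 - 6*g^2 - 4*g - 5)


(1) = 7*r^2 - 5*r + 9
(2) = x^5 + 23*x^4/3 + 25*x^3/9 - 8*x^2/9 - 14*x/3 - 13/9
(3) = 0.484*l^2 + 0.7568*l + 0.1216
(4) = c^5 - 19*c^4/3 - 62*c^3/3 + 304*c^2/3 + 224*c/3
(5) = g^5 - g^4 - 3*g^3 + 6*g^2 + 6*g + 6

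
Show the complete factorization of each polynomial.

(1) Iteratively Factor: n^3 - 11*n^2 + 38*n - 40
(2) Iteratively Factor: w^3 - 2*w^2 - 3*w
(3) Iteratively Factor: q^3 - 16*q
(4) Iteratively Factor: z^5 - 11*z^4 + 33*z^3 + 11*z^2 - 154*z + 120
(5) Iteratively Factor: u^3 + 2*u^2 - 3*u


(1) = (n - 5)*(n^2 - 6*n + 8) = (n - 5)*(n - 4)*(n - 2)
(2) = (w)*(w^2 - 2*w - 3) = w*(w + 1)*(w - 3)
(3) = (q + 4)*(q^2 - 4*q) = (q - 4)*(q + 4)*(q)
(4) = (z + 2)*(z^4 - 13*z^3 + 59*z^2 - 107*z + 60) = (z - 5)*(z + 2)*(z^3 - 8*z^2 + 19*z - 12) = (z - 5)*(z - 1)*(z + 2)*(z^2 - 7*z + 12) = (z - 5)*(z - 3)*(z - 1)*(z + 2)*(z - 4)
(5) = (u + 3)*(u^2 - u) = u*(u + 3)*(u - 1)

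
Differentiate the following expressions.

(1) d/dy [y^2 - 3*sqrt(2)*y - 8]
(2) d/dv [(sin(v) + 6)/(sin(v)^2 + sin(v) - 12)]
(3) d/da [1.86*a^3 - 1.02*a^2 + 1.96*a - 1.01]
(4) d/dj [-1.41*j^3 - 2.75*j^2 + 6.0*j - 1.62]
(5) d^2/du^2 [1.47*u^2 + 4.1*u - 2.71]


(1) = 2*y - 3*sqrt(2)
(2) = (-12*sin(v) + cos(v)^2 - 19)*cos(v)/(sin(v)^2 + sin(v) - 12)^2
(3) = 5.58*a^2 - 2.04*a + 1.96
(4) = -4.23*j^2 - 5.5*j + 6.0
(5) = 2.94000000000000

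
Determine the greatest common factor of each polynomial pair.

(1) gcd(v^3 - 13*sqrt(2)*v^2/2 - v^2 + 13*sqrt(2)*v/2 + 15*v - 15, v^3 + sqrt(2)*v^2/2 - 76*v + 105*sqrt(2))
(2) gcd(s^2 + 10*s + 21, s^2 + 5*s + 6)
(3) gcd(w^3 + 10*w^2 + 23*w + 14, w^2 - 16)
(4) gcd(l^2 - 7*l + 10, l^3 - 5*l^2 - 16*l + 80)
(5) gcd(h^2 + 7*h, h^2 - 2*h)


(1) = gcd((v - 1)*(v - 5*sqrt(2))*(v - 3*sqrt(2)/2), (v - 5*sqrt(2))*(v - 3*sqrt(2)/2)*(v + 7*sqrt(2))) = v^2 - 13*sqrt(2)*v/2 + 15
(2) = gcd((s + 3)*(s + 7), (s + 2)*(s + 3)) = s + 3
(3) = 1
(4) = gcd((l - 5)*(l - 2), (l - 5)*(l - 4)*(l + 4)) = l - 5
(5) = h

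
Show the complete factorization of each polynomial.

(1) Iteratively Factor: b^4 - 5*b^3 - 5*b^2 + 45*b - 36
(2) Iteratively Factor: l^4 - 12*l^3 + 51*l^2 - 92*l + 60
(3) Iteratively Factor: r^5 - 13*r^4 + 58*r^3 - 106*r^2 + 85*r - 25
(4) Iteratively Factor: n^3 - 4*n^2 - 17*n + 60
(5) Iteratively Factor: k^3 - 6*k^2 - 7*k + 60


(1) = (b - 3)*(b^3 - 2*b^2 - 11*b + 12) = (b - 3)*(b + 3)*(b^2 - 5*b + 4) = (b - 3)*(b - 1)*(b + 3)*(b - 4)
(2) = (l - 3)*(l^3 - 9*l^2 + 24*l - 20) = (l - 3)*(l - 2)*(l^2 - 7*l + 10) = (l - 3)*(l - 2)^2*(l - 5)
(3) = (r - 5)*(r^4 - 8*r^3 + 18*r^2 - 16*r + 5) = (r - 5)*(r - 1)*(r^3 - 7*r^2 + 11*r - 5) = (r - 5)^2*(r - 1)*(r^2 - 2*r + 1) = (r - 5)^2*(r - 1)^2*(r - 1)
(4) = (n + 4)*(n^2 - 8*n + 15) = (n - 3)*(n + 4)*(n - 5)
(5) = (k - 4)*(k^2 - 2*k - 15) = (k - 4)*(k + 3)*(k - 5)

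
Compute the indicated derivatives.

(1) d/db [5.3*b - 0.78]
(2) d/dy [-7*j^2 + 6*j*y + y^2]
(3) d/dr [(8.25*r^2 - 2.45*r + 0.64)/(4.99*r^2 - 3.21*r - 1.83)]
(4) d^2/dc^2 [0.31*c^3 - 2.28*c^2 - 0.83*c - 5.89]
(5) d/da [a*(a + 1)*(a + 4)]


(1) = 5.30000000000000
(2) = 6*j + 2*y
(3) = (-14.257*r^2 - 36.5822*r + 6.5379)/(24.9001*r^4 - 32.0358*r^3 - 7.9593*r^2 + 11.7486*r + 3.3489)
(4) = 1.86*c - 4.56
(5) = 3*a^2 + 10*a + 4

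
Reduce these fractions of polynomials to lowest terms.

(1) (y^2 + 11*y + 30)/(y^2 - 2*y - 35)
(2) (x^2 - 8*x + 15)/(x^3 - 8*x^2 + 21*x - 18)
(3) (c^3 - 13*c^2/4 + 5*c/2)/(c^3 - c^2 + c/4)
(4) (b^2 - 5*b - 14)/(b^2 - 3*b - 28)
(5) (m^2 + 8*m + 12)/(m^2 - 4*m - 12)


(1) = (y + 6)/(y - 7)
(2) = (x - 5)/(x^2 - 5*x + 6)
(3) = (4*c^2 - 13*c + 10)/(4*c^2 - 4*c + 1)
(4) = (b + 2)/(b + 4)
(5) = (m + 6)/(m - 6)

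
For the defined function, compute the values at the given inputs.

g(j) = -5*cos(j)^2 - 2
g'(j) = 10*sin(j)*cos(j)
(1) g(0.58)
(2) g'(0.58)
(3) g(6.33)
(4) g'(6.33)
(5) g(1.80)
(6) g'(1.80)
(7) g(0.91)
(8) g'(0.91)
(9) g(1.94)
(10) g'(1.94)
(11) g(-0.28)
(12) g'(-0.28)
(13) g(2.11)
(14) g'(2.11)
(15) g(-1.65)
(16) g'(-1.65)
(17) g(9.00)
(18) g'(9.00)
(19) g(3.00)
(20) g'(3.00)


(1) = -5.50
(2) = 4.58
(3) = -6.99
(4) = 0.47
(5) = -2.26
(6) = -2.21
(7) = -3.88
(8) = 4.85
(9) = -2.65
(10) = -3.37
(11) = -6.62
(12) = -2.66
(13) = -3.32
(14) = -4.41
(15) = -2.03
(16) = 0.79
(17) = -6.15
(18) = -3.75
(19) = -6.90
(20) = -1.40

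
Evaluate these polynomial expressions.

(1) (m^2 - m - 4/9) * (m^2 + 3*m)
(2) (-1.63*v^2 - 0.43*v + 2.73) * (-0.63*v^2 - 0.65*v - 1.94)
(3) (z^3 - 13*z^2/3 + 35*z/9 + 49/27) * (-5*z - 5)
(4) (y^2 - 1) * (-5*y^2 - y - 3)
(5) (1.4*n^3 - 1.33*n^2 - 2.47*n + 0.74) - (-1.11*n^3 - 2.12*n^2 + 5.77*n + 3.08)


(1) = m^4 + 2*m^3 - 31*m^2/9 - 4*m/3
(2) = 1.0269*v^4 + 1.3304*v^3 + 1.7218*v^2 - 0.9403*v - 5.2962
(3) = -5*z^4 + 50*z^3/3 + 20*z^2/9 - 770*z/27 - 245/27
(4) = -5*y^4 - y^3 + 2*y^2 + y + 3
(5) = 2.51*n^3 + 0.79*n^2 - 8.24*n - 2.34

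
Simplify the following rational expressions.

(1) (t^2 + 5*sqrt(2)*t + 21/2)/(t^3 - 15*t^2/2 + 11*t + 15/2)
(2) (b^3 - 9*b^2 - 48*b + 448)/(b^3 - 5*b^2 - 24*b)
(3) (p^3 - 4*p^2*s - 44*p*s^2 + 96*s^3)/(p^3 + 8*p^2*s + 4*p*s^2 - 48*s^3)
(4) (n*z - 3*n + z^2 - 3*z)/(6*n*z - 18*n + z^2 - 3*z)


(1) = (4*t^2 + 20*sqrt(2)*t + 42)/(4*t^3 - 30*t^2 + 44*t + 30)
(2) = (b^2 - b - 56)/(b^2 + 3*b)
(3) = (p - 8*s)/(p + 4*s)
(4) = (n + z)/(6*n + z)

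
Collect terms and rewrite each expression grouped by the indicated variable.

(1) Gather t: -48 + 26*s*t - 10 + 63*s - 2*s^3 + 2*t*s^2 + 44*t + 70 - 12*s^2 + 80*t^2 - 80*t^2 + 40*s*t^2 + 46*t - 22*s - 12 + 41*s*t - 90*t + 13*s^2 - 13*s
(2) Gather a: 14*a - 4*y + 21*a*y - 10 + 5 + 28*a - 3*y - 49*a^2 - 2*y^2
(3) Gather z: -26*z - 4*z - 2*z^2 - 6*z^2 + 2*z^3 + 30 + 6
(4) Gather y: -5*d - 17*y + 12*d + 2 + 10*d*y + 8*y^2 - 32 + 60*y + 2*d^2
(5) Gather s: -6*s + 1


(1) = -2*s^3 + s^2 + 40*s*t^2 + 28*s + t*(2*s^2 + 67*s)
(2) = -49*a^2 + a*(21*y + 42) - 2*y^2 - 7*y - 5
(3) = 2*z^3 - 8*z^2 - 30*z + 36
(4) = 2*d^2 + 7*d + 8*y^2 + y*(10*d + 43) - 30
(5) = 1 - 6*s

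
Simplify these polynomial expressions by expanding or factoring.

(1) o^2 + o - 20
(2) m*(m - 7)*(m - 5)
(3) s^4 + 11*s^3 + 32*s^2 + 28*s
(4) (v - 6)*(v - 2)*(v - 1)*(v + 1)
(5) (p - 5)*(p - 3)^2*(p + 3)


(1) = (o - 4)*(o + 5)
(2) = m^3 - 12*m^2 + 35*m
(3) = s*(s + 2)^2*(s + 7)
(4) = v^4 - 8*v^3 + 11*v^2 + 8*v - 12
(5) = p^4 - 8*p^3 + 6*p^2 + 72*p - 135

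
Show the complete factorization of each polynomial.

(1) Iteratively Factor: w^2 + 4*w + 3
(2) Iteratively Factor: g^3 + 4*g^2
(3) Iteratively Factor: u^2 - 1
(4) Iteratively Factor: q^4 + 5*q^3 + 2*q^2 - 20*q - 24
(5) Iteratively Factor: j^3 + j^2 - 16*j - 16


(1) = (w + 1)*(w + 3)
(2) = (g + 4)*(g^2) = g*(g + 4)*(g)
(3) = (u - 1)*(u + 1)
(4) = (q + 2)*(q^3 + 3*q^2 - 4*q - 12) = (q + 2)*(q + 3)*(q^2 - 4) = (q + 2)^2*(q + 3)*(q - 2)
(5) = (j - 4)*(j^2 + 5*j + 4) = (j - 4)*(j + 1)*(j + 4)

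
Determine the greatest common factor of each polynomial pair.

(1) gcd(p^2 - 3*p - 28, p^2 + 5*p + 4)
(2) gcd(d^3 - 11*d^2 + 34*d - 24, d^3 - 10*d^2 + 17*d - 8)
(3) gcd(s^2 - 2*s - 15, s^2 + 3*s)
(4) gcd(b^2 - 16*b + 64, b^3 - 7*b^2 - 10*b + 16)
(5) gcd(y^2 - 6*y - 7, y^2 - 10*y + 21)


(1) = p + 4
(2) = gcd((d - 6)*(d - 4)*(d - 1), (d - 8)*(d - 1)^2) = d - 1
(3) = gcd((s - 5)*(s + 3), s*(s + 3)) = s + 3
(4) = gcd((b - 8)^2, (b - 8)*(b - 1)*(b + 2)) = b - 8
(5) = y - 7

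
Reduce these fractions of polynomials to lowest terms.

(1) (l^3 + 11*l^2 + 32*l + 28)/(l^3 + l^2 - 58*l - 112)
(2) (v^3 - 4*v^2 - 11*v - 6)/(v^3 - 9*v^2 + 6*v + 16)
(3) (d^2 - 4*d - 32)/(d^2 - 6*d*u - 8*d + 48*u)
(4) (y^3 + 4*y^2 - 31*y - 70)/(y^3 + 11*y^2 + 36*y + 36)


(1) = (l + 2)/(l - 8)
(2) = (v^2 - 5*v - 6)/(v^2 - 10*v + 16)
(3) = (-d - 4)/(-d + 6*u)
(4) = (y^2 + 2*y - 35)/(y^2 + 9*y + 18)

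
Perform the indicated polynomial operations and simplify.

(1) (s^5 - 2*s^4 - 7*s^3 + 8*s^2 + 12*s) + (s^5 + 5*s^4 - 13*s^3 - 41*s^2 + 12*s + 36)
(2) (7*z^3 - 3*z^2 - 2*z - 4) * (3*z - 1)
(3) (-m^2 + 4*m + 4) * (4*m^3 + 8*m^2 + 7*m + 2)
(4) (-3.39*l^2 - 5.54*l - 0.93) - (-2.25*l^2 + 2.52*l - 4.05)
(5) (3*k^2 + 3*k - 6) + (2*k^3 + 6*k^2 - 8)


(1) = 2*s^5 + 3*s^4 - 20*s^3 - 33*s^2 + 24*s + 36
(2) = 21*z^4 - 16*z^3 - 3*z^2 - 10*z + 4
(3) = -4*m^5 + 8*m^4 + 41*m^3 + 58*m^2 + 36*m + 8
(4) = -1.14*l^2 - 8.06*l + 3.12
(5) = 2*k^3 + 9*k^2 + 3*k - 14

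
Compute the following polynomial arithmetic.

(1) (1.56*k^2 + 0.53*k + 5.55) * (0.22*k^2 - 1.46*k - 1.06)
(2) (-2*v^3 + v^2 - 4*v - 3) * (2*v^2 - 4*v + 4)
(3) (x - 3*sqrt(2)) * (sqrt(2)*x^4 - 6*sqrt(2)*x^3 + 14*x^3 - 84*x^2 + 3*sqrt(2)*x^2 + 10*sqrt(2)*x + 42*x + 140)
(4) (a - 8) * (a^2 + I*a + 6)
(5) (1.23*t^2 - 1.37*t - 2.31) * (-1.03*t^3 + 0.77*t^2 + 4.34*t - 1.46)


(1) = 0.3432*k^4 - 2.161*k^3 - 1.2064*k^2 - 8.6648*k - 5.883
(2) = -4*v^5 + 10*v^4 - 20*v^3 + 14*v^2 - 4*v - 12
(3) = sqrt(2)*x^5 - 6*sqrt(2)*x^4 + 8*x^4 - 39*sqrt(2)*x^3 - 48*x^3 + 24*x^2 + 262*sqrt(2)*x^2 - 126*sqrt(2)*x + 80*x - 420*sqrt(2)
(4) = a^3 - 8*a^2 + I*a^2 + 6*a - 8*I*a - 48
(5) = -1.2669*t^5 + 2.3582*t^4 + 6.6626*t^3 - 9.5203*t^2 - 8.0252*t + 3.3726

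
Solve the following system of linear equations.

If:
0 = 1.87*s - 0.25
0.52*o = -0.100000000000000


Then:
o = -0.19
s = 0.13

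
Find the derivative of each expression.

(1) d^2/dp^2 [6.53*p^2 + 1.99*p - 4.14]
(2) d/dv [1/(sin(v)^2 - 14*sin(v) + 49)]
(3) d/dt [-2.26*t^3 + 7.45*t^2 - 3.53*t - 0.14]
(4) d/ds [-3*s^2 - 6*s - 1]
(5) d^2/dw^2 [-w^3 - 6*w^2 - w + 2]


(1) = 13.0600000000000
(2) = -2*cos(v)/(sin(v) - 7)^3
(3) = -6.78*t^2 + 14.9*t - 3.53
(4) = -6*s - 6
(5) = -6*w - 12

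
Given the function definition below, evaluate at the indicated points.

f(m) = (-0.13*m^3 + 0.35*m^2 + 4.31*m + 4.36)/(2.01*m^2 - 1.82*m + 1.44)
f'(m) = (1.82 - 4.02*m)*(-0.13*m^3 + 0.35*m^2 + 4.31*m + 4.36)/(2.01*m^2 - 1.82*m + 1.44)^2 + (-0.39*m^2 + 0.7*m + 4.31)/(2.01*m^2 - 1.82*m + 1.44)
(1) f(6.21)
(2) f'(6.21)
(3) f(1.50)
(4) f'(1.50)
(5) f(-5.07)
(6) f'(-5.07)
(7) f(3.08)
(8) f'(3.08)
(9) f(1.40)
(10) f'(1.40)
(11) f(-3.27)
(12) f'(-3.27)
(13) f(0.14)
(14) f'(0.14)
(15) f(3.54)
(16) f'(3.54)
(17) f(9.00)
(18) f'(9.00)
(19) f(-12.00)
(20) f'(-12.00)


(1) = 0.20
(2) = -0.16
(3) = 3.46
(4) = -3.12
(5) = 0.14
(6) = -0.10
(7) = 1.15
(8) = -0.63
(9) = 3.79
(10) = -3.49
(11) = -0.05
(12) = -0.10
(13) = 4.06
(14) = 7.76
(15) = 0.90
(16) = -0.46
(17) = -0.16
(18) = -0.11
(19) = 0.73
(20) = -0.08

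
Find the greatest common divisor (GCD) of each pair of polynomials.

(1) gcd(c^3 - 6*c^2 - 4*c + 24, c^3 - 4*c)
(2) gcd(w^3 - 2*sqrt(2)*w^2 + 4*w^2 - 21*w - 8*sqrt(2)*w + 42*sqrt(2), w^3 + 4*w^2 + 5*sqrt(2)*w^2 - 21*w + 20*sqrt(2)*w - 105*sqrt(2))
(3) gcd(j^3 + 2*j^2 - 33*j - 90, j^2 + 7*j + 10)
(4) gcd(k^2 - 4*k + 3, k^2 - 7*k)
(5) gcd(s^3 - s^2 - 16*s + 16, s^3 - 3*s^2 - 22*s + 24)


(1) = gcd((c - 6)*(c - 2)*(c + 2), c*(c - 2)*(c + 2)) = c^2 - 4
(2) = gcd((w - 3)*(w + 7)*(w - 2*sqrt(2)), (w - 3)*(w + 7)*(w + 5*sqrt(2))) = w^2 + 4*w - 21
(3) = gcd((j - 6)*(j + 3)*(j + 5), (j + 2)*(j + 5)) = j + 5
(4) = 1
(5) = s^2 + 3*s - 4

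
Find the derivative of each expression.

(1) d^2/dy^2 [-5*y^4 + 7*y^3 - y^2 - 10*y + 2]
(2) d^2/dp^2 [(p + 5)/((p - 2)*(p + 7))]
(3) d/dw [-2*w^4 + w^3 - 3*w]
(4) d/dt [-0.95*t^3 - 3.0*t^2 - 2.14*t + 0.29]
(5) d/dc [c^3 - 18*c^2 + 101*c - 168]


(1) = -60*y^2 + 42*y - 2
(2) = 2*(p^3 + 15*p^2 + 117*p + 265)/(p^6 + 15*p^5 + 33*p^4 - 295*p^3 - 462*p^2 + 2940*p - 2744)
(3) = -8*w^3 + 3*w^2 - 3
(4) = -2.85*t^2 - 6.0*t - 2.14
(5) = 3*c^2 - 36*c + 101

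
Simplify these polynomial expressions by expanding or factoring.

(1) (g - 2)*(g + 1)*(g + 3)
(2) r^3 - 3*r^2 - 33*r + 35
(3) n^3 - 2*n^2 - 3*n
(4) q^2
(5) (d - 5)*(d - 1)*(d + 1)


(1) = g^3 + 2*g^2 - 5*g - 6
(2) = (r - 7)*(r - 1)*(r + 5)
(3) = n*(n - 3)*(n + 1)
(4) = q^2
(5) = d^3 - 5*d^2 - d + 5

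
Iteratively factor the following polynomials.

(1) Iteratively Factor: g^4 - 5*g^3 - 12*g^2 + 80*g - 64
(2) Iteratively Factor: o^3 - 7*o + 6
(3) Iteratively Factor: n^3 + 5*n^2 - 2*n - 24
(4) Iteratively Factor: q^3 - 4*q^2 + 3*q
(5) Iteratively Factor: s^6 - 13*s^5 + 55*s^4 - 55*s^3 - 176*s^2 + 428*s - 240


(1) = (g - 1)*(g^3 - 4*g^2 - 16*g + 64) = (g - 1)*(g + 4)*(g^2 - 8*g + 16) = (g - 4)*(g - 1)*(g + 4)*(g - 4)
(2) = (o - 2)*(o^2 + 2*o - 3) = (o - 2)*(o + 3)*(o - 1)
(3) = (n + 4)*(n^2 + n - 6) = (n + 3)*(n + 4)*(n - 2)
(4) = (q - 1)*(q^2 - 3*q) = q*(q - 1)*(q - 3)
(5) = (s - 2)*(s^5 - 11*s^4 + 33*s^3 + 11*s^2 - 154*s + 120) = (s - 2)*(s + 2)*(s^4 - 13*s^3 + 59*s^2 - 107*s + 60) = (s - 2)*(s - 1)*(s + 2)*(s^3 - 12*s^2 + 47*s - 60) = (s - 4)*(s - 2)*(s - 1)*(s + 2)*(s^2 - 8*s + 15) = (s - 5)*(s - 4)*(s - 2)*(s - 1)*(s + 2)*(s - 3)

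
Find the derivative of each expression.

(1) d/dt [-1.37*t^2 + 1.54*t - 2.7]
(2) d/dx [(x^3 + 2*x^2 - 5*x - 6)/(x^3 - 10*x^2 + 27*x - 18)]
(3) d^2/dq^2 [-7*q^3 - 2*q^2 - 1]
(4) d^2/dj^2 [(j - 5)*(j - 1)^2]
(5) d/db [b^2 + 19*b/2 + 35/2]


(1) = 1.54 - 2.74*t
(2) = 4*(-3*x^4 + 16*x^3 - 8*x^2 - 48*x + 63)/(x^6 - 20*x^5 + 154*x^4 - 576*x^3 + 1089*x^2 - 972*x + 324)
(3) = -42*q - 4
(4) = 6*j - 14
(5) = 2*b + 19/2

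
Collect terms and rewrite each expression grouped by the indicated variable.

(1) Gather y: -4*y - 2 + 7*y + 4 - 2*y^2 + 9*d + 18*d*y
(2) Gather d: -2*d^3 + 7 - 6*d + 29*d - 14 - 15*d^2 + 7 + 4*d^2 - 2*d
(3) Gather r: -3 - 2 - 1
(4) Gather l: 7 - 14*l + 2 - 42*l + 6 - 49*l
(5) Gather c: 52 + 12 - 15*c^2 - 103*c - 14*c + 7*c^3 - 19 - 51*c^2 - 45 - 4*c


(1) = 9*d - 2*y^2 + y*(18*d + 3) + 2
(2) = -2*d^3 - 11*d^2 + 21*d
(3) = -6
(4) = 15 - 105*l
(5) = 7*c^3 - 66*c^2 - 121*c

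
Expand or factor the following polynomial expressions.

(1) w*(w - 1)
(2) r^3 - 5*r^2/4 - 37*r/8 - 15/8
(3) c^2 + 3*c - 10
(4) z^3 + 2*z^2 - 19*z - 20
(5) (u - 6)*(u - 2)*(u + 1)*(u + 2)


(1) = w^2 - w
(2) = (r - 3)*(r + 1/2)*(r + 5/4)
(3) = (c - 2)*(c + 5)
(4) = (z - 4)*(z + 1)*(z + 5)
(5) = u^4 - 5*u^3 - 10*u^2 + 20*u + 24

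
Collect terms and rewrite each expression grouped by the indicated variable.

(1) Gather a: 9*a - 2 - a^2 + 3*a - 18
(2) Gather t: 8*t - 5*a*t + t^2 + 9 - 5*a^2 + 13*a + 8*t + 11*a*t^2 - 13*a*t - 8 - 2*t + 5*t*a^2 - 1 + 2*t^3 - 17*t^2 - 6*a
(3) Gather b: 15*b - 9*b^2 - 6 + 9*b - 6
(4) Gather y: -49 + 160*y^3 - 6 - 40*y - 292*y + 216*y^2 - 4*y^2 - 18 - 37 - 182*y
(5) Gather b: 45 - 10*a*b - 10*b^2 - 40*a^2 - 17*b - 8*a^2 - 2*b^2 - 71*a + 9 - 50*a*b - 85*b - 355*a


(1) = -a^2 + 12*a - 20
(2) = -5*a^2 + 7*a + 2*t^3 + t^2*(11*a - 16) + t*(5*a^2 - 18*a + 14)
(3) = -9*b^2 + 24*b - 12
(4) = 160*y^3 + 212*y^2 - 514*y - 110
(5) = -48*a^2 - 426*a - 12*b^2 + b*(-60*a - 102) + 54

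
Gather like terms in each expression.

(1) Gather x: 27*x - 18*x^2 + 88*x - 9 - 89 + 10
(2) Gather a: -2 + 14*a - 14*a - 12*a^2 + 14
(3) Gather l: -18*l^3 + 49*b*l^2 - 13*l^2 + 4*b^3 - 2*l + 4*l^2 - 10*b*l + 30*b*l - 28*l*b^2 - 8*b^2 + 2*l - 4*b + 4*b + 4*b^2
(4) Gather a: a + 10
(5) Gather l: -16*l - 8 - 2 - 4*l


(1) = -18*x^2 + 115*x - 88
(2) = 12 - 12*a^2
(3) = 4*b^3 - 4*b^2 - 18*l^3 + l^2*(49*b - 9) + l*(-28*b^2 + 20*b)
(4) = a + 10
(5) = -20*l - 10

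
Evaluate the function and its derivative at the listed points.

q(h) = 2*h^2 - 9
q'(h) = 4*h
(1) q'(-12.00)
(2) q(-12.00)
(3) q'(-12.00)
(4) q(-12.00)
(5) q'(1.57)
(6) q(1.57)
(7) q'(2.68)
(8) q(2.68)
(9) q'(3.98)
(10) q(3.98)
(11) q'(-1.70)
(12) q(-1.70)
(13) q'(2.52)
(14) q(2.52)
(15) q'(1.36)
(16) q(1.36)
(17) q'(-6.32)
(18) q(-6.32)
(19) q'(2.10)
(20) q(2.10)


(1) = -48.00
(2) = 279.00
(3) = -48.00
(4) = 279.00
(5) = 6.28
(6) = -4.07
(7) = 10.72
(8) = 5.36
(9) = 15.92
(10) = 22.68
(11) = -6.80
(12) = -3.22
(13) = 10.08
(14) = 3.70
(15) = 5.44
(16) = -5.30
(17) = -25.28
(18) = 70.88
(19) = 8.40
(20) = -0.18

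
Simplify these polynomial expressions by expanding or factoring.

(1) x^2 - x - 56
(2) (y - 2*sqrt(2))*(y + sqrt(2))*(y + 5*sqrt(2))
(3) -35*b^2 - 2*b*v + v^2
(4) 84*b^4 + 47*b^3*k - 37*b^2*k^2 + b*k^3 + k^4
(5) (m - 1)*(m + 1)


(1) = (x - 8)*(x + 7)
(2) = y^3 + 4*sqrt(2)*y^2 - 14*y - 20*sqrt(2)
(3) = (-7*b + v)*(5*b + v)
(4) = (-4*b + k)*(-3*b + k)*(b + k)*(7*b + k)
(5) = m^2 - 1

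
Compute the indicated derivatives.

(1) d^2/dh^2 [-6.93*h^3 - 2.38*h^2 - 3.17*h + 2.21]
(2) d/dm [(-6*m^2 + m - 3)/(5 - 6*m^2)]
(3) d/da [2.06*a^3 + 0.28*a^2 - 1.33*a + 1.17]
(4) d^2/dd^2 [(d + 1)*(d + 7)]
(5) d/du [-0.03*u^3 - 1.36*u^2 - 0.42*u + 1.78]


(1) = -41.58*h - 4.76
(2) = (6*m^2 - 96*m + 5)/(36*m^4 - 60*m^2 + 25)
(3) = 6.18*a^2 + 0.56*a - 1.33
(4) = 2
(5) = -0.09*u^2 - 2.72*u - 0.42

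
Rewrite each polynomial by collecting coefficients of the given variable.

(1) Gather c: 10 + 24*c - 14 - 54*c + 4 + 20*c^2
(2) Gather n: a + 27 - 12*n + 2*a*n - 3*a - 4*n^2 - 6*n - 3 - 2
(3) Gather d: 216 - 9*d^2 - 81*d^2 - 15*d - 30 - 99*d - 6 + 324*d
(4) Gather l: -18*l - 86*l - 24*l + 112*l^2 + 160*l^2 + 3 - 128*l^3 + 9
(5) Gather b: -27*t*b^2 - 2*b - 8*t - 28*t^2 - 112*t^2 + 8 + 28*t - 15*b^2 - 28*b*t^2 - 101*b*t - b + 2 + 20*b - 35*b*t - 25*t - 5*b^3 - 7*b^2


(1) = 20*c^2 - 30*c
(2) = -2*a - 4*n^2 + n*(2*a - 18) + 22
(3) = -90*d^2 + 210*d + 180
(4) = -128*l^3 + 272*l^2 - 128*l + 12
(5) = -5*b^3 + b^2*(-27*t - 22) + b*(-28*t^2 - 136*t + 17) - 140*t^2 - 5*t + 10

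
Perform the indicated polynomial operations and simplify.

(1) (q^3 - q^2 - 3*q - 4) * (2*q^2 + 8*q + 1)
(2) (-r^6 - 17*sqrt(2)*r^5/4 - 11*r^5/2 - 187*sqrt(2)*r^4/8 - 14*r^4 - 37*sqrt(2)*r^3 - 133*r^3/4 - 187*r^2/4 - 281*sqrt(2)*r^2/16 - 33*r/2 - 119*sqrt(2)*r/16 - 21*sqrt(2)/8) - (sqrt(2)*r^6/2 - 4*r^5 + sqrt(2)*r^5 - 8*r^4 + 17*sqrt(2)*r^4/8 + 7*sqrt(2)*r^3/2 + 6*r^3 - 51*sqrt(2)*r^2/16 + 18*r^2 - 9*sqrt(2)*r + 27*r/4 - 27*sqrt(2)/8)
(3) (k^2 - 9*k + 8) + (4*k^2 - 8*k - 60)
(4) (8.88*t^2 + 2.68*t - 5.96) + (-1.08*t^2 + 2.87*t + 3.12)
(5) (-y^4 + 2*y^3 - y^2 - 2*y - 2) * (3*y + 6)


(1) = 2*q^5 + 6*q^4 - 13*q^3 - 33*q^2 - 35*q - 4
(2) = -r^6 - sqrt(2)*r^6/2 - 21*sqrt(2)*r^5/4 - 3*r^5/2 - 51*sqrt(2)*r^4/2 - 6*r^4 - 81*sqrt(2)*r^3/2 - 157*r^3/4 - 259*r^2/4 - 115*sqrt(2)*r^2/8 - 93*r/4 + 25*sqrt(2)*r/16 + 3*sqrt(2)/4
(3) = 5*k^2 - 17*k - 52
(4) = 7.8*t^2 + 5.55*t - 2.84
(5) = -3*y^5 + 9*y^3 - 12*y^2 - 18*y - 12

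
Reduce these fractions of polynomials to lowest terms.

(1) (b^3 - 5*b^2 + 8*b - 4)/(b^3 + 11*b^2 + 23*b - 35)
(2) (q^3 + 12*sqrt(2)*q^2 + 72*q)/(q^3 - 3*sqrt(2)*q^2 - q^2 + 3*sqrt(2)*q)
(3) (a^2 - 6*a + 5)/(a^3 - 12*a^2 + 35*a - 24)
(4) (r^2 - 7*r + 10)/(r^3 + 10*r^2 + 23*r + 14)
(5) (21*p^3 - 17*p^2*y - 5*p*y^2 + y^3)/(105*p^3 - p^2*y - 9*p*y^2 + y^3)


(1) = (b^2 - 4*b + 4)/(b^2 + 12*b + 35)
(2) = (q^2 + 12*sqrt(2)*q + 72)/(q^2 + q*(-3*sqrt(2) - 1) + 3*sqrt(2))
(3) = (a - 5)/(a^2 - 11*a + 24)
(4) = (r^2 - 7*r + 10)/(r^3 + 10*r^2 + 23*r + 14)
(5) = (-p + y)/(-5*p + y)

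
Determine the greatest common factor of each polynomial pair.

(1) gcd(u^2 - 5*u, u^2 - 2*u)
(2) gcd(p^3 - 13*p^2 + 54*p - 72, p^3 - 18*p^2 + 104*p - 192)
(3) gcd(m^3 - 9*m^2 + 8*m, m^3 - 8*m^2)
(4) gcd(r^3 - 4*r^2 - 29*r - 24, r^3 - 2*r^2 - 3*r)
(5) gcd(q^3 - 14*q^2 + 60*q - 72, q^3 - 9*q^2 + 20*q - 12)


(1) = u
(2) = gcd((p - 6)*(p - 4)*(p - 3), (p - 8)*(p - 6)*(p - 4)) = p^2 - 10*p + 24
(3) = m^2 - 8*m
(4) = r + 1
(5) = gcd((q - 6)^2*(q - 2), (q - 6)*(q - 2)*(q - 1)) = q^2 - 8*q + 12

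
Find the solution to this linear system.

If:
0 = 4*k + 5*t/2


Then:
k = -5*t/8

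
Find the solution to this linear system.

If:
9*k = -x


Then:
k = -x/9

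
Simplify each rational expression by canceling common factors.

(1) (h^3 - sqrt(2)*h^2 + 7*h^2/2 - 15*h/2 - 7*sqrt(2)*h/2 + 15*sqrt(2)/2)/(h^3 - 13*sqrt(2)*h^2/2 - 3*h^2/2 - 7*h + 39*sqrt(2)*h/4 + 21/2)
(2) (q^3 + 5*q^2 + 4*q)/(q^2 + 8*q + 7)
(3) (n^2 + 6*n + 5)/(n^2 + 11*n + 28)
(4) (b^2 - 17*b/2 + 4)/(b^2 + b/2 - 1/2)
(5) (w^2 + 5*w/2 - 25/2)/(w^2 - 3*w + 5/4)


(1) = (8*h^2 + h*(40 - 8*sqrt(2)) - 40*sqrt(2))/(8*h^2 - 52*sqrt(2)*h - 56)
(2) = (q^2 + 4*q)/(q + 7)
(3) = (n^2 + 6*n + 5)/(n^2 + 11*n + 28)
(4) = (b - 8)/(b + 1)
(5) = (2*w + 10)/(2*w - 1)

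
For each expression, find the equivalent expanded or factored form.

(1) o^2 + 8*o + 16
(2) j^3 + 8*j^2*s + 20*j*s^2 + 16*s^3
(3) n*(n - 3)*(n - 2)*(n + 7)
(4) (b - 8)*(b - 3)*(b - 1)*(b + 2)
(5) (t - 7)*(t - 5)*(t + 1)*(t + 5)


(1) = (o + 4)^2
(2) = (j + 2*s)^2*(j + 4*s)
(3) = n^4 + 2*n^3 - 29*n^2 + 42*n
(4) = b^4 - 10*b^3 + 11*b^2 + 46*b - 48
(5) = t^4 - 6*t^3 - 32*t^2 + 150*t + 175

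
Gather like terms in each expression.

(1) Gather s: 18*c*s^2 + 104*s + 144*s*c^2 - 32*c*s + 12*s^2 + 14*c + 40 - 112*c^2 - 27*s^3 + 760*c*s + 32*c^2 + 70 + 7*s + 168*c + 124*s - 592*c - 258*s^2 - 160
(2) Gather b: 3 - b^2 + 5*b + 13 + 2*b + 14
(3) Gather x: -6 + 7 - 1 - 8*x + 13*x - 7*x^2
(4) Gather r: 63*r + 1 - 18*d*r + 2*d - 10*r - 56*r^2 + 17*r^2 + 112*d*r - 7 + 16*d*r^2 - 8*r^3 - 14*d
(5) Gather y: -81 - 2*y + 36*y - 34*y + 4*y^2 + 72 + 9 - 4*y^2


(1) = -80*c^2 - 410*c - 27*s^3 + s^2*(18*c - 246) + s*(144*c^2 + 728*c + 235) - 50
(2) = -b^2 + 7*b + 30
(3) = -7*x^2 + 5*x
(4) = -12*d - 8*r^3 + r^2*(16*d - 39) + r*(94*d + 53) - 6
(5) = 0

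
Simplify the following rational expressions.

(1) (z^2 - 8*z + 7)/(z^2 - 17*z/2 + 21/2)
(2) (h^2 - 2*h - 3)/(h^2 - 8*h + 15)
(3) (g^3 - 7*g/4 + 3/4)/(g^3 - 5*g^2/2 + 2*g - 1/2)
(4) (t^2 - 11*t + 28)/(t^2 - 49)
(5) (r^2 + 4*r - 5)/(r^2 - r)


(1) = (2*z - 2)/(2*z - 3)
(2) = (h + 1)/(h - 5)
(3) = (2*g + 3)/(2*g - 2)
(4) = (t - 4)/(t + 7)
(5) = (r + 5)/r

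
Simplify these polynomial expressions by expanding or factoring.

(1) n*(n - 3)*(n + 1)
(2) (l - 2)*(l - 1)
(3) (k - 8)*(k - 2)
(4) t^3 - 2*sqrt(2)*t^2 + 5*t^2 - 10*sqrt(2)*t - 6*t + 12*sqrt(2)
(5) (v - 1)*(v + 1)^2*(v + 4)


(1) = n^3 - 2*n^2 - 3*n
(2) = l^2 - 3*l + 2
(3) = k^2 - 10*k + 16
(4) = (t - 1)*(t + 6)*(t - 2*sqrt(2))
(5) = v^4 + 5*v^3 + 3*v^2 - 5*v - 4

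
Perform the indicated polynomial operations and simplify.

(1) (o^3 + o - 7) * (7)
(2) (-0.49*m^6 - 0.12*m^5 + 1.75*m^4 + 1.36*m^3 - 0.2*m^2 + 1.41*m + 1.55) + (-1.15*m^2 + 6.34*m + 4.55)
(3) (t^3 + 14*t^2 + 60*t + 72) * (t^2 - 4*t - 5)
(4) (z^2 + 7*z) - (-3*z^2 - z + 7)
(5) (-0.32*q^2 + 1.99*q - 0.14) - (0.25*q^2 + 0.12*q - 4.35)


(1) = 7*o^3 + 7*o - 49
(2) = -0.49*m^6 - 0.12*m^5 + 1.75*m^4 + 1.36*m^3 - 1.35*m^2 + 7.75*m + 6.1
(3) = t^5 + 10*t^4 - t^3 - 238*t^2 - 588*t - 360
(4) = 4*z^2 + 8*z - 7
(5) = -0.57*q^2 + 1.87*q + 4.21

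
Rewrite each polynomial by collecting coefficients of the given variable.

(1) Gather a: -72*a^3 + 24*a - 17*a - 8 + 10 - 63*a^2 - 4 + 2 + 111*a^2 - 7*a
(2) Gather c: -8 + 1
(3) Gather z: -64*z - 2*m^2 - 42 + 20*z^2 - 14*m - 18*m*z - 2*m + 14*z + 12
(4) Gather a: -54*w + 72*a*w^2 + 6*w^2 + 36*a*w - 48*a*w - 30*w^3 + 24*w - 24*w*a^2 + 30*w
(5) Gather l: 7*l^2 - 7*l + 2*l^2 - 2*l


(1) = -72*a^3 + 48*a^2
(2) = -7
(3) = -2*m^2 - 16*m + 20*z^2 + z*(-18*m - 50) - 30
(4) = -24*a^2*w + a*(72*w^2 - 12*w) - 30*w^3 + 6*w^2
(5) = 9*l^2 - 9*l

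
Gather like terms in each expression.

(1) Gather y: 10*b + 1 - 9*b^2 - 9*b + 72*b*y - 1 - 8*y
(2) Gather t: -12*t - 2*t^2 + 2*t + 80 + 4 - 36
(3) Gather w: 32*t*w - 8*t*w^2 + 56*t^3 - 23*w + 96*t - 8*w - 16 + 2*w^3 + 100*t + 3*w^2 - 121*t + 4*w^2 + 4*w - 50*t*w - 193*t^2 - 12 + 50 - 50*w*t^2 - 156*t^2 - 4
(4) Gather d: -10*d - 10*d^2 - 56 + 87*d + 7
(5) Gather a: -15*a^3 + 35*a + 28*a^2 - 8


(1) = -9*b^2 + b + y*(72*b - 8)
(2) = -2*t^2 - 10*t + 48
(3) = 56*t^3 - 349*t^2 + 75*t + 2*w^3 + w^2*(7 - 8*t) + w*(-50*t^2 - 18*t - 27) + 18
(4) = -10*d^2 + 77*d - 49
(5) = -15*a^3 + 28*a^2 + 35*a - 8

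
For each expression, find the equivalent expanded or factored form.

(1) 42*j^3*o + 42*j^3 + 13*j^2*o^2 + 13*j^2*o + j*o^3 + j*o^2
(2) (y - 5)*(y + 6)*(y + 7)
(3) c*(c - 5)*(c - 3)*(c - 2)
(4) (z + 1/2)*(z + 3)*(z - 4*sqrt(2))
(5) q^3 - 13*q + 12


(1) = (6*j + o)*(7*j + o)*(j*o + j)
(2) = y^3 + 8*y^2 - 23*y - 210
(3) = c^4 - 10*c^3 + 31*c^2 - 30*c
(4) = z^3 - 4*sqrt(2)*z^2 + 7*z^2/2 - 14*sqrt(2)*z + 3*z/2 - 6*sqrt(2)
(5) = (q - 3)*(q - 1)*(q + 4)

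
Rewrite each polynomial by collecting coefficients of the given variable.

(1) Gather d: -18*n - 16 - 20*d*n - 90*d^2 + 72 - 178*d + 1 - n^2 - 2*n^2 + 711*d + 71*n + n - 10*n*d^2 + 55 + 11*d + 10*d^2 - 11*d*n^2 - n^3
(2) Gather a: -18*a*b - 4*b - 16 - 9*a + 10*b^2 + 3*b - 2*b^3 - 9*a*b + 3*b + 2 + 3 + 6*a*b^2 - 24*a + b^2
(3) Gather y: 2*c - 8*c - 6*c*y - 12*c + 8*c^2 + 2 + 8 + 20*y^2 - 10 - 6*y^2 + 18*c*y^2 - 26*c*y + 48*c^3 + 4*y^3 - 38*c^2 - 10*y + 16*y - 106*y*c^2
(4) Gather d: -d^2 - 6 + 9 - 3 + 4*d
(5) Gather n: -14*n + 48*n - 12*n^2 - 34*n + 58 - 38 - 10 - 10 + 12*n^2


(1) = d^2*(-10*n - 80) + d*(-11*n^2 - 20*n + 544) - n^3 - 3*n^2 + 54*n + 112
(2) = a*(6*b^2 - 27*b - 33) - 2*b^3 + 11*b^2 + 2*b - 11
(3) = 48*c^3 - 30*c^2 - 18*c + 4*y^3 + y^2*(18*c + 14) + y*(-106*c^2 - 32*c + 6)
(4) = -d^2 + 4*d
(5) = 0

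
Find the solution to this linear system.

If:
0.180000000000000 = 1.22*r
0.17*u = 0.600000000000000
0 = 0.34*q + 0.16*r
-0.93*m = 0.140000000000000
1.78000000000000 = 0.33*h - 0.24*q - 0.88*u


Then:
h = 14.76
m = -0.15
q = -0.07
r = 0.15
u = 3.53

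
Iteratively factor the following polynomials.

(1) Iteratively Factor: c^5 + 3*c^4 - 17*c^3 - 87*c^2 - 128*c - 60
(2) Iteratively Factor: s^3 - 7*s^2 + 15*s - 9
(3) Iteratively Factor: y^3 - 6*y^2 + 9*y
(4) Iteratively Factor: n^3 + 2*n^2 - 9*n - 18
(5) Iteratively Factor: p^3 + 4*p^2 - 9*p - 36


(1) = (c + 2)*(c^4 + c^3 - 19*c^2 - 49*c - 30) = (c - 5)*(c + 2)*(c^3 + 6*c^2 + 11*c + 6) = (c - 5)*(c + 1)*(c + 2)*(c^2 + 5*c + 6) = (c - 5)*(c + 1)*(c + 2)^2*(c + 3)
(2) = (s - 3)*(s^2 - 4*s + 3) = (s - 3)*(s - 1)*(s - 3)
(3) = (y)*(y^2 - 6*y + 9) = y*(y - 3)*(y - 3)
(4) = (n - 3)*(n^2 + 5*n + 6) = (n - 3)*(n + 3)*(n + 2)
(5) = (p + 4)*(p^2 - 9) = (p - 3)*(p + 4)*(p + 3)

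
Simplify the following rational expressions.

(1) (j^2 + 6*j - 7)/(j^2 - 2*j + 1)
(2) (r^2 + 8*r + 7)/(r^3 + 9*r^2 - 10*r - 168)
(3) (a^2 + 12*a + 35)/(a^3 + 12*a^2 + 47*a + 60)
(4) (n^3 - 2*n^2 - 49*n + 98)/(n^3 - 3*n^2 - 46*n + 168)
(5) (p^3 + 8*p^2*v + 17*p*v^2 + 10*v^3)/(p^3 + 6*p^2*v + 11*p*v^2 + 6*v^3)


(1) = (j + 7)/(j - 1)
(2) = (r + 1)/(r^2 + 2*r - 24)
(3) = (a + 7)/(a^2 + 7*a + 12)
(4) = (n^2 - 9*n + 14)/(n^2 - 10*n + 24)
(5) = (p + 5*v)/(p + 3*v)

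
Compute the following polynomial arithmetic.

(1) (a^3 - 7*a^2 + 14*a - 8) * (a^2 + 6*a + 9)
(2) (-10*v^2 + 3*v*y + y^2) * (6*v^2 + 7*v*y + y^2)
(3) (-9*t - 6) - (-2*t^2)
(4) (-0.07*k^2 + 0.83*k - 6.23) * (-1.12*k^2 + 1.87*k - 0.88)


(1) = a^5 - a^4 - 19*a^3 + 13*a^2 + 78*a - 72
(2) = -60*v^4 - 52*v^3*y + 17*v^2*y^2 + 10*v*y^3 + y^4
(3) = 2*t^2 - 9*t - 6
(4) = 0.0784*k^4 - 1.0605*k^3 + 8.5913*k^2 - 12.3805*k + 5.4824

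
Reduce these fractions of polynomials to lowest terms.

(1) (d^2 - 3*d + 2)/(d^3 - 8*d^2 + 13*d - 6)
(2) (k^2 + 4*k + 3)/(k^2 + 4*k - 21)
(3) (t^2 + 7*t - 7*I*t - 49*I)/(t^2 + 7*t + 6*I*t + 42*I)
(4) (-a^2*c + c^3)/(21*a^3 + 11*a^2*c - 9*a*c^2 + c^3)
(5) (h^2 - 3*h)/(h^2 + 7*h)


(1) = (d - 2)/(d^2 - 7*d + 6)
(2) = (k^2 + 4*k + 3)/(k^2 + 4*k - 21)
(3) = (t - 7*I)/(t + 6*I)
(4) = (-a*c + c^2)/(21*a^2 - 10*a*c + c^2)
(5) = (h - 3)/(h + 7)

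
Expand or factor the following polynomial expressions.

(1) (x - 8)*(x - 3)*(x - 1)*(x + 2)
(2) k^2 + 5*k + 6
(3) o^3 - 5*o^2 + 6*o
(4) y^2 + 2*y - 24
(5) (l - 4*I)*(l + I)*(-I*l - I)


(1) = x^4 - 10*x^3 + 11*x^2 + 46*x - 48
(2) = (k + 2)*(k + 3)
(3) = o*(o - 3)*(o - 2)
(4) = (y - 4)*(y + 6)
(5) = -I*l^3 - 3*l^2 - I*l^2 - 3*l - 4*I*l - 4*I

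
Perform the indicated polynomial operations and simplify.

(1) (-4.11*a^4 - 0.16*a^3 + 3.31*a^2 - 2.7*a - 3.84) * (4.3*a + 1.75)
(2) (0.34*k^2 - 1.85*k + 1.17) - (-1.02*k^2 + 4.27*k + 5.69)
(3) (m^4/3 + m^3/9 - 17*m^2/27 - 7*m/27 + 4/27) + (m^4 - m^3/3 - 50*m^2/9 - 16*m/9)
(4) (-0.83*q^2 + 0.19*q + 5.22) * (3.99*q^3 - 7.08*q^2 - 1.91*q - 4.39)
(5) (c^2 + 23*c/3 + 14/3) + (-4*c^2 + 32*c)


(1) = -17.673*a^5 - 7.8805*a^4 + 13.953*a^3 - 5.8175*a^2 - 21.237*a - 6.72
(2) = 1.36*k^2 - 6.12*k - 4.52
(3) = 4*m^4/3 - 2*m^3/9 - 167*m^2/27 - 55*m/27 + 4/27
(4) = -3.3117*q^5 + 6.6345*q^4 + 21.0679*q^3 - 33.6768*q^2 - 10.8043*q - 22.9158
(5) = -3*c^2 + 119*c/3 + 14/3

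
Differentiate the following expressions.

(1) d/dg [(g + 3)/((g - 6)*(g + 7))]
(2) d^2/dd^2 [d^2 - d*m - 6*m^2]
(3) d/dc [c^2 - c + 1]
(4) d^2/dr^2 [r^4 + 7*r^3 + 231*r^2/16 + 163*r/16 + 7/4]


(1) = (-g^2 - 6*g - 45)/(g^4 + 2*g^3 - 83*g^2 - 84*g + 1764)
(2) = 2
(3) = 2*c - 1
(4) = 12*r^2 + 42*r + 231/8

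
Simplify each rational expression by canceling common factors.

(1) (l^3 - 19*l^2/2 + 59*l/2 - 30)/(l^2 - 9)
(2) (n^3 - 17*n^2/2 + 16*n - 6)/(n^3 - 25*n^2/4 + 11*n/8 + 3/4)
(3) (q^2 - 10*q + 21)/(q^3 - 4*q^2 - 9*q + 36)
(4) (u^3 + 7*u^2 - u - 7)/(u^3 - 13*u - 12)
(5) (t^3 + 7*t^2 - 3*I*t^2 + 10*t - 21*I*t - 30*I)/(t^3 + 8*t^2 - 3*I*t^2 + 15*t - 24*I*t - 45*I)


(1) = (2*l^2 - 13*l + 20)/(2*l + 6)
(2) = (4*n - 8)/(4*n + 1)
(3) = (q - 7)/(q^2 - q - 12)
(4) = (u^2 + 6*u - 7)/(u^2 - u - 12)
(5) = (t + 2)/(t + 3)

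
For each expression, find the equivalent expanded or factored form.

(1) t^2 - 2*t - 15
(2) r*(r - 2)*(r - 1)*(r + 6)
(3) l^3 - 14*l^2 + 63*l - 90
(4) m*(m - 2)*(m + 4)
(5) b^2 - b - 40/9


(1) = (t - 5)*(t + 3)
(2) = r^4 + 3*r^3 - 16*r^2 + 12*r
(3) = (l - 6)*(l - 5)*(l - 3)
(4) = m^3 + 2*m^2 - 8*m
(5) = (b - 8/3)*(b + 5/3)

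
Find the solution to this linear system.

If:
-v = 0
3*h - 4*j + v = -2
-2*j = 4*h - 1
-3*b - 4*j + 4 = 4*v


Then:
b = 2/3
h = 0
j = 1/2
v = 0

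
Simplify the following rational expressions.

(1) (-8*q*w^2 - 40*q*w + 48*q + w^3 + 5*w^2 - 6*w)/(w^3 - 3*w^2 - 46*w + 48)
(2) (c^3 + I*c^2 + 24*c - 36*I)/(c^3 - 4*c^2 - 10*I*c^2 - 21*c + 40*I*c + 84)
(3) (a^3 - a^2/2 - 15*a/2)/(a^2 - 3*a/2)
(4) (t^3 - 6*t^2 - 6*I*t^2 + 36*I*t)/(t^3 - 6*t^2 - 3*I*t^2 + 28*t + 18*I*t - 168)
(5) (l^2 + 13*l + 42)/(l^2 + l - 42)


(1) = (-8*q + w)/(w - 8)
(2) = (c^2 + 4*I*c + 12)/(c^2 + c*(-4 - 7*I) + 28*I)
(3) = (2*a^2 - a - 15)/(2*a - 3)
(4) = (t^2 - 6*I*t)/(t^2 - 3*I*t + 28)
(5) = (l + 6)/(l - 6)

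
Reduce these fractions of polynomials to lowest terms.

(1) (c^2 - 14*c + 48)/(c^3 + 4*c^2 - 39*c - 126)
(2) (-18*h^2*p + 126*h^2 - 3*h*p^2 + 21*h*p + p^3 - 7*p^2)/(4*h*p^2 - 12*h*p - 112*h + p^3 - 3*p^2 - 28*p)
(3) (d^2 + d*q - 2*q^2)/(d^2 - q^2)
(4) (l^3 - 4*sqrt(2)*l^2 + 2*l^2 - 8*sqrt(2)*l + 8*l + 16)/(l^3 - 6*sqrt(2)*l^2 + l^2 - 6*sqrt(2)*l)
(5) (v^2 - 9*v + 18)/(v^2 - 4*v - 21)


(1) = (c - 8)/(c^2 + 10*c + 21)
(2) = (-18*h^2 - 3*h*p + p^2)/(4*h*p + 16*h + p^2 + 4*p)
(3) = (d + 2*q)/(d + q)
(4) = (l^3 + l^2*(2 - 4*sqrt(2)) + l*(8 - 8*sqrt(2)) + 16)/(l^3 + l^2*(1 - 6*sqrt(2)) - 6*sqrt(2)*l)
(5) = (v^2 - 9*v + 18)/(v^2 - 4*v - 21)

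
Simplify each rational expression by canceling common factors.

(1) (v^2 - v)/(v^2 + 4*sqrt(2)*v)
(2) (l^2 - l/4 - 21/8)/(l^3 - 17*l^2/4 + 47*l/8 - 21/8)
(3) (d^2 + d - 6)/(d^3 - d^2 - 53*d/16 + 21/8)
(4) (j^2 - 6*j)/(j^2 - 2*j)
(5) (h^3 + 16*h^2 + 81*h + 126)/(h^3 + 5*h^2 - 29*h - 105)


(1) = (v - 1)/(v + 4*sqrt(2))
(2) = (2*l + 3)/(2*l^2 - 5*l + 3)
(3) = (16*d + 48)/(16*d^2 + 16*d - 21)
(4) = (j - 6)/(j - 2)
(5) = (h + 6)/(h - 5)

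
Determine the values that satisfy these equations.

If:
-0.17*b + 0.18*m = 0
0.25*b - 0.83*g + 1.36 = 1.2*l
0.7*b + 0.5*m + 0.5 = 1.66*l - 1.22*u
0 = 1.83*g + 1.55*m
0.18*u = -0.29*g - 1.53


Then:
b = 7.94
g = -6.35
l = 7.18
m = 7.50
u = 1.73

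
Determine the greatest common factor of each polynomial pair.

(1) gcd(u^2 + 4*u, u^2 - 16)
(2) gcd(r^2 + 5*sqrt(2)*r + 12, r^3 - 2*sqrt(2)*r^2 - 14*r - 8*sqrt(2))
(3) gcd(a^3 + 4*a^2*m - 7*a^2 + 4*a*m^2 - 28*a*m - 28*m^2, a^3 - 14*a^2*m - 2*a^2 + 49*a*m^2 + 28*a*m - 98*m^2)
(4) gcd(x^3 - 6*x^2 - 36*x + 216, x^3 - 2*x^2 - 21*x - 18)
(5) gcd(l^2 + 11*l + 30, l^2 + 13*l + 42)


(1) = u + 4
(2) = 1
(3) = 1
(4) = x - 6
(5) = gcd((l + 5)*(l + 6), (l + 6)*(l + 7)) = l + 6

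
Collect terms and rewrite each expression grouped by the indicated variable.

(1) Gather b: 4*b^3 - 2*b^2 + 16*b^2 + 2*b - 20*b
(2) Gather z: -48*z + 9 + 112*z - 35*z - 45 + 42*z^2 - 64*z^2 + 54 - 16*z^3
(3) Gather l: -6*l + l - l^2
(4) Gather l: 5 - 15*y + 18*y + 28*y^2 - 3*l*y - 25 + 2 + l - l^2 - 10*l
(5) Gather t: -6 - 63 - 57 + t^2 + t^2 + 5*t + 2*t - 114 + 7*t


(1) = 4*b^3 + 14*b^2 - 18*b
(2) = -16*z^3 - 22*z^2 + 29*z + 18
(3) = -l^2 - 5*l
(4) = -l^2 + l*(-3*y - 9) + 28*y^2 + 3*y - 18
(5) = 2*t^2 + 14*t - 240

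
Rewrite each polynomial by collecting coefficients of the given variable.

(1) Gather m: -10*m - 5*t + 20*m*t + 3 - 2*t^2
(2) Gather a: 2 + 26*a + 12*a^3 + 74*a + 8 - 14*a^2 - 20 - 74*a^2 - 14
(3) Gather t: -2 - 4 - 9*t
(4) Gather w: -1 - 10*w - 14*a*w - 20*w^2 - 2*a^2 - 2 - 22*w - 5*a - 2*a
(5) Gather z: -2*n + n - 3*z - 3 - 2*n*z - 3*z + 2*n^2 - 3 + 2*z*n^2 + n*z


(1) = m*(20*t - 10) - 2*t^2 - 5*t + 3
(2) = 12*a^3 - 88*a^2 + 100*a - 24
(3) = -9*t - 6
(4) = -2*a^2 - 7*a - 20*w^2 + w*(-14*a - 32) - 3
(5) = 2*n^2 - n + z*(2*n^2 - n - 6) - 6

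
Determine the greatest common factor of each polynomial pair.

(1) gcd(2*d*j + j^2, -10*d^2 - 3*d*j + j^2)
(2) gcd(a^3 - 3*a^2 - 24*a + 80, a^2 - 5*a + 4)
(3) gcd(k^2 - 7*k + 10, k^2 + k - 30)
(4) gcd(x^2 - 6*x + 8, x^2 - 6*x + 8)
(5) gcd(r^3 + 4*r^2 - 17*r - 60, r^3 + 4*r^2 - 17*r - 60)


(1) = gcd(j*(2*d + j), (-5*d + j)*(2*d + j)) = 2*d + j
(2) = gcd((a - 4)^2*(a + 5), (a - 4)*(a - 1)) = a - 4
(3) = k - 5
(4) = gcd((x - 4)*(x - 2), (x - 4)*(x - 2)) = x^2 - 6*x + 8
(5) = gcd((r - 4)*(r + 3)*(r + 5), (r - 4)*(r + 3)*(r + 5)) = r^3 + 4*r^2 - 17*r - 60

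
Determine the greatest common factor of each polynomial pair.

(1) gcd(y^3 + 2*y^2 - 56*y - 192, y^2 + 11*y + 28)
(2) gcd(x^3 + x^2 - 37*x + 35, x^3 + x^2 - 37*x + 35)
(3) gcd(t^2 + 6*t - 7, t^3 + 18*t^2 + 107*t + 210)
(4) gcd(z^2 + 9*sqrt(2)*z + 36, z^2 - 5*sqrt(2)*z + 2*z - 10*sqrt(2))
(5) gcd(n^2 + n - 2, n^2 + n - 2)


(1) = gcd((y - 8)*(y + 4)*(y + 6), (y + 4)*(y + 7)) = y + 4
(2) = gcd((x - 5)*(x - 1)*(x + 7), (x - 5)*(x - 1)*(x + 7)) = x^3 + x^2 - 37*x + 35
(3) = t + 7
(4) = gcd((z + 3*sqrt(2))*(z + 6*sqrt(2)), (z + 2)*(z - 5*sqrt(2))) = 1
(5) = gcd((n - 1)*(n + 2), (n - 1)*(n + 2)) = n^2 + n - 2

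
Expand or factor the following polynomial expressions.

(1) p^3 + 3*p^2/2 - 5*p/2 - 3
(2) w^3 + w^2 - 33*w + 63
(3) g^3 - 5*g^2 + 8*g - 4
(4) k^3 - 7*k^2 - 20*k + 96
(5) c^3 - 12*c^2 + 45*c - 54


(1) = (p - 3/2)*(p + 1)*(p + 2)
(2) = (w - 3)^2*(w + 7)
(3) = (g - 2)^2*(g - 1)
(4) = (k - 8)*(k - 3)*(k + 4)
(5) = (c - 6)*(c - 3)^2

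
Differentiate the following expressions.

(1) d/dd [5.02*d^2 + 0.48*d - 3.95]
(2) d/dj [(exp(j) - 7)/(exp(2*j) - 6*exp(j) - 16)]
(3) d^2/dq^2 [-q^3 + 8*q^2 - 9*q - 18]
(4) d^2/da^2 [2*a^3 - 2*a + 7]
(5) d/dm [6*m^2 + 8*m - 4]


(1) = 10.04*d + 0.48
(2) = (-2*(exp(j) - 7)*(exp(j) - 3) + exp(2*j) - 6*exp(j) - 16)*exp(j)/(-exp(2*j) + 6*exp(j) + 16)^2
(3) = 16 - 6*q
(4) = 12*a
(5) = 12*m + 8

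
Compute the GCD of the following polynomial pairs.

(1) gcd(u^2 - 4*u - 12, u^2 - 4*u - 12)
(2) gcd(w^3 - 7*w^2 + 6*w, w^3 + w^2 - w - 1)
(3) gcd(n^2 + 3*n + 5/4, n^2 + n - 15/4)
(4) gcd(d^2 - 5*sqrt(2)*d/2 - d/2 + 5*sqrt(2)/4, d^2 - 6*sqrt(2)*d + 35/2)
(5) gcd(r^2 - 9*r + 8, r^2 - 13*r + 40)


(1) = u^2 - 4*u - 12
(2) = w - 1
(3) = gcd((n + 1/2)*(n + 5/2), (n - 3/2)*(n + 5/2)) = n + 5/2
(4) = gcd((d - 1/2)*(d - 5*sqrt(2)/2), (d - 7*sqrt(2)/2)*(d - 5*sqrt(2)/2)) = d - 5*sqrt(2)/2
(5) = r - 8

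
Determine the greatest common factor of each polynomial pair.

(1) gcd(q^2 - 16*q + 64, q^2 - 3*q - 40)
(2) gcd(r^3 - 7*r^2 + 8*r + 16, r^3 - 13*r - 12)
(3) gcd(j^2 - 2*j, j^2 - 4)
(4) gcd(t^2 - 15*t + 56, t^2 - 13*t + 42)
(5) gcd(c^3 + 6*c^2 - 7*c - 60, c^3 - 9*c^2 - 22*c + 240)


(1) = q - 8
(2) = gcd((r - 4)^2*(r + 1), (r - 4)*(r + 1)*(r + 3)) = r^2 - 3*r - 4
(3) = j - 2
(4) = gcd((t - 8)*(t - 7), (t - 7)*(t - 6)) = t - 7
(5) = c + 5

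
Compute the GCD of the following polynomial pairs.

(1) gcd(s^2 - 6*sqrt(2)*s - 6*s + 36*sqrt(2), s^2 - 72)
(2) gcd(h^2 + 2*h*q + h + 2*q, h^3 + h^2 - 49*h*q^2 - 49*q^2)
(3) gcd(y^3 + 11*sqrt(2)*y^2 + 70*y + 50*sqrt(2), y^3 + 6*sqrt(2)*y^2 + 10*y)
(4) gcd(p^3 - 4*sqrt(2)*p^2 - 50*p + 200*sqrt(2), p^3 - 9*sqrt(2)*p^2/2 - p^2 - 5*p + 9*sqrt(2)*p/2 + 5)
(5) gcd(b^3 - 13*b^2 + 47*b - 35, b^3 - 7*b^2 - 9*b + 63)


(1) = s - 6*sqrt(2)
(2) = gcd((h + 1)*(h + 2*q), (h + 1)*(h - 7*q)*(h + 7*q)) = h + 1
(3) = gcd((y + sqrt(2))*(y + 5*sqrt(2))^2, y*(y + sqrt(2))*(y + 5*sqrt(2))) = y^2 + 6*sqrt(2)*y + 10
(4) = gcd((p - 5*sqrt(2))*(p - 4*sqrt(2))*(p + 5*sqrt(2)), (p - 1)*(p - 5*sqrt(2))*(p + sqrt(2)/2)) = p - 5*sqrt(2)
(5) = gcd((b - 7)*(b - 5)*(b - 1), (b - 7)*(b - 3)*(b + 3)) = b - 7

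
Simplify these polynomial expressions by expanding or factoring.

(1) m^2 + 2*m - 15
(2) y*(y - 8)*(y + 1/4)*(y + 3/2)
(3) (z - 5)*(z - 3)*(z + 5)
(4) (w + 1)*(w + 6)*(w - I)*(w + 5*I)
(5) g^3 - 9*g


(1) = (m - 3)*(m + 5)
(2) = y^4 - 25*y^3/4 - 109*y^2/8 - 3*y
(3) = z^3 - 3*z^2 - 25*z + 75
(4) = w^4 + 7*w^3 + 4*I*w^3 + 11*w^2 + 28*I*w^2 + 35*w + 24*I*w + 30
(5) = g*(g - 3)*(g + 3)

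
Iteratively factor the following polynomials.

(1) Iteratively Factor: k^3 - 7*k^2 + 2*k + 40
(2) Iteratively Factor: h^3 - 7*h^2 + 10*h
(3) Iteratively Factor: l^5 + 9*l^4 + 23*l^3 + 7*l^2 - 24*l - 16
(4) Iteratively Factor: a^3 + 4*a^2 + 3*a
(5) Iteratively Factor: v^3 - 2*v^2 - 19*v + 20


(1) = (k - 4)*(k^2 - 3*k - 10) = (k - 5)*(k - 4)*(k + 2)
(2) = (h)*(h^2 - 7*h + 10) = h*(h - 2)*(h - 5)
(3) = (l + 4)*(l^4 + 5*l^3 + 3*l^2 - 5*l - 4) = (l + 1)*(l + 4)*(l^3 + 4*l^2 - l - 4) = (l - 1)*(l + 1)*(l + 4)*(l^2 + 5*l + 4) = (l - 1)*(l + 1)*(l + 4)^2*(l + 1)
(4) = (a + 3)*(a^2 + a) = (a + 1)*(a + 3)*(a)
(5) = (v + 4)*(v^2 - 6*v + 5) = (v - 1)*(v + 4)*(v - 5)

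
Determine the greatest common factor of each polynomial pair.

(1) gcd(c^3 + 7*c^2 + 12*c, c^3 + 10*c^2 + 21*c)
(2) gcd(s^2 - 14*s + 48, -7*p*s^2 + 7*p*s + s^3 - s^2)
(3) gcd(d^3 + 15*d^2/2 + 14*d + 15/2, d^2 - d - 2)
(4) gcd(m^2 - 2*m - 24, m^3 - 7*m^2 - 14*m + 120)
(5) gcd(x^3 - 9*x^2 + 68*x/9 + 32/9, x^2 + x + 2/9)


(1) = gcd(c*(c + 3)*(c + 4), c*(c + 3)*(c + 7)) = c^2 + 3*c
(2) = gcd((s - 8)*(s - 6), s*(-7*p + s)*(s - 1)) = 1
(3) = gcd((d + 1)*(d + 3/2)*(d + 5), (d - 2)*(d + 1)) = d + 1
(4) = gcd((m - 6)*(m + 4), (m - 6)*(m - 5)*(m + 4)) = m^2 - 2*m - 24
(5) = gcd((x - 8)*(x - 4/3)*(x + 1/3), (x + 1/3)*(x + 2/3)) = x + 1/3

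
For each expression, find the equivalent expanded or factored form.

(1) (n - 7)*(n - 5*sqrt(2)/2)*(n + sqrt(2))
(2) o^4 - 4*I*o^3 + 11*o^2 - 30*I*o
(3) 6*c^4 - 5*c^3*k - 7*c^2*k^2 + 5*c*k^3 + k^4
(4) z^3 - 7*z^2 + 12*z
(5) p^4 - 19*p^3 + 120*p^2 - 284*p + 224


(1) = n^3 - 7*n^2 - 3*sqrt(2)*n^2/2 - 5*n + 21*sqrt(2)*n/2 + 35
(2) = o*(o - 5*I)*(o - 2*I)*(o + 3*I)
(3) = (-c + k)^2*(c + k)*(6*c + k)
(4) = z*(z - 4)*(z - 3)
(5) = (p - 8)*(p - 7)*(p - 2)^2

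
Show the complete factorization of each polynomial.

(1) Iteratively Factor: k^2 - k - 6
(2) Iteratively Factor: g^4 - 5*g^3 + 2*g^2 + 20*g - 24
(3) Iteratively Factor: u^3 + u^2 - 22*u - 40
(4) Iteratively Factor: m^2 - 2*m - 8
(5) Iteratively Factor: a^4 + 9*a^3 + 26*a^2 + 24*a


(1) = (k + 2)*(k - 3)
(2) = (g - 2)*(g^3 - 3*g^2 - 4*g + 12) = (g - 2)*(g + 2)*(g^2 - 5*g + 6) = (g - 3)*(g - 2)*(g + 2)*(g - 2)
(3) = (u + 2)*(u^2 - u - 20) = (u + 2)*(u + 4)*(u - 5)
(4) = (m - 4)*(m + 2)
(5) = (a + 4)*(a^3 + 5*a^2 + 6*a) = (a + 3)*(a + 4)*(a^2 + 2*a) = a*(a + 3)*(a + 4)*(a + 2)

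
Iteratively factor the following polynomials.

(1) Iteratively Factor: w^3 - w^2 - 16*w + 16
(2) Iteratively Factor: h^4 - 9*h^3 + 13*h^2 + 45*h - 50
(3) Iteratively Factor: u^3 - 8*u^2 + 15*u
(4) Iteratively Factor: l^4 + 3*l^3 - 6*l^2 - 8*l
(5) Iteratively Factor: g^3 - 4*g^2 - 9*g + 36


(1) = (w + 4)*(w^2 - 5*w + 4) = (w - 4)*(w + 4)*(w - 1)
(2) = (h + 2)*(h^3 - 11*h^2 + 35*h - 25) = (h - 5)*(h + 2)*(h^2 - 6*h + 5) = (h - 5)^2*(h + 2)*(h - 1)
(3) = (u - 3)*(u^2 - 5*u) = u*(u - 3)*(u - 5)
(4) = (l + 4)*(l^3 - l^2 - 2*l) = (l + 1)*(l + 4)*(l^2 - 2*l) = l*(l + 1)*(l + 4)*(l - 2)
(5) = (g + 3)*(g^2 - 7*g + 12) = (g - 3)*(g + 3)*(g - 4)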